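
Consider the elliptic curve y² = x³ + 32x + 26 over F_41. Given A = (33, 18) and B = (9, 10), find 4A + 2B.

First 4A:
Repeated addition: build up to 4A.
2A: tangent at (33, 18): λ = (3·33² + 32)/(2·18) ≡ 19/36. 36⁻¹ ≡ 8 (mod 41) since 36·8 = 288 ≡ 1, so λ ≡ 19·8 ≡ 29.
  x = λ² - 33 - 33 = 841 - 66 ≡ 37; y = λ·(33 - 37) - 18 ≡ 30. → (37, 30)
3A: (37, 30) + (33, 18). λ = (18 - 30)/(33 - 37) ≡ 29/37 mod 41. 37⁻¹ ≡ 10 (mod 41), so λ ≡ 3.
  x = λ² - 37 - 33 = 9 - 70 ≡ 21; y = λ·(37 - 21) - 30 ≡ 18. → (21, 18)
4A: (21, 18) + (33, 18). λ = (18 - 18)/(33 - 21) ≡ 0/12 mod 41. 12⁻¹ ≡ 24 (mod 41), so λ ≡ 0.
  x = λ² - 21 - 33 = 0 - 54 ≡ 28; y = λ·(21 - 28) - 18 ≡ 23. → (28, 23)
4A = (28, 23).
Next 2B:
Repeated addition: build up to 2B.
2B: tangent at (9, 10): λ = (3·9² + 32)/(2·10) ≡ 29/20. 20⁻¹ ≡ 39 (mod 41), so λ ≡ 29·39 ≡ 24.
  x = λ² - 9 - 9 = 576 - 18 ≡ 25; y = λ·(9 - 25) - 10 ≡ 16. → (25, 16)
2B = (25, 16).
Finally 4A + 2B:
(28, 23) + (25, 16). λ = (16 - 23)/(25 - 28) ≡ 34/38 mod 41. 38⁻¹ ≡ 27 (mod 41), so λ ≡ 16.
  x = λ² - 28 - 25 = 256 - 53 ≡ 39; y = λ·(28 - 39) - 23 ≡ 6. → (39, 6)

(39, 6)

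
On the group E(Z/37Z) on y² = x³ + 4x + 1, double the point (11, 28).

(14, 27)

tangent at (11, 28): λ = (3·11² + 4)/(2·28) ≡ 34/19. 19⁻¹ ≡ 2 (mod 37), so λ ≡ 34·2 ≡ 31.
  x = λ² - 11 - 11 = 961 - 22 ≡ 14; y = λ·(11 - 14) - 28 ≡ 27. → (14, 27)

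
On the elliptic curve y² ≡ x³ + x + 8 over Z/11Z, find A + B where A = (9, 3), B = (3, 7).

(9, 3) + (3, 7). λ = (7 - 3)/(3 - 9) ≡ 4/5 mod 11. 5⁻¹ ≡ 9 (mod 11), so λ ≡ 3.
  x = λ² - 9 - 3 = 9 - 12 ≡ 8; y = λ·(9 - 8) - 3 ≡ 0. → (8, 0)

(8, 0)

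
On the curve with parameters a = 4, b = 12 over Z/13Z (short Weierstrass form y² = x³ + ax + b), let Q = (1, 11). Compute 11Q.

(4, 1)

Double-and-add on 11 = (1011)₂. Start with Q = (1, 11) for the leading 1-bit.
double: tangent at (1, 11): λ = (3·1² + 4)/(2·11) ≡ 7/9. 9⁻¹ ≡ 3 (mod 13), so λ ≡ 7·3 ≡ 8.
  x = λ² - 1 - 1 = 64 - 2 ≡ 10; y = λ·(1 - 10) - 11 ≡ 8. → (10, 8)
double: tangent at (10, 8): λ = (3·10² + 4)/(2·8) ≡ 5/3. 3⁻¹ ≡ 9 (mod 13) since 3·9 = 27 ≡ 1, so λ ≡ 5·9 ≡ 6.
  x = λ² - 10 - 10 = 36 - 20 ≡ 3; y = λ·(10 - 3) - 8 ≡ 8. → (3, 8)
add Q: (3, 8) + (1, 11). λ = (11 - 8)/(1 - 3) ≡ 3/11 mod 13. 11⁻¹ ≡ 6 (mod 13), so λ ≡ 5.
  x = λ² - 3 - 1 = 25 - 4 ≡ 8; y = λ·(3 - 8) - 8 ≡ 6. → (8, 6)
double: tangent at (8, 6): λ = (3·8² + 4)/(2·6) ≡ 1/12. 12⁻¹ ≡ 12 (mod 13) since 12·12 = 144 ≡ 1, so λ ≡ 1·12 ≡ 12.
  x = λ² - 8 - 8 = 144 - 16 ≡ 11; y = λ·(8 - 11) - 6 ≡ 10. → (11, 10)
add Q: (11, 10) + (1, 11). λ = (11 - 10)/(1 - 11) ≡ 1/3 mod 13. 3⁻¹ ≡ 9 (mod 13), so λ ≡ 9.
  x = λ² - 11 - 1 = 81 - 12 ≡ 4; y = λ·(11 - 4) - 10 ≡ 1. → (4, 1)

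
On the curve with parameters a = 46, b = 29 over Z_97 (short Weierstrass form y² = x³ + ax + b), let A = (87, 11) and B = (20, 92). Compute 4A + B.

(60, 65)

First 4A:
Repeated addition: build up to 4A.
2A: tangent at (87, 11): λ = (3·87² + 46)/(2·11) ≡ 55/22. 22⁻¹ ≡ 75 (mod 97) since 22·75 = 1650 ≡ 1, so λ ≡ 55·75 ≡ 51.
  x = λ² - 87 - 87 = 2601 - 174 ≡ 2; y = λ·(87 - 2) - 11 ≡ 56. → (2, 56)
3A: (2, 56) + (87, 11). λ = (11 - 56)/(87 - 2) ≡ 52/85 mod 97. 85⁻¹ ≡ 8 (mod 97), so λ ≡ 28.
  x = λ² - 2 - 87 = 784 - 89 ≡ 16; y = λ·(2 - 16) - 56 ≡ 37. → (16, 37)
4A: (16, 37) + (87, 11). λ = (11 - 37)/(87 - 16) ≡ 71/71 mod 97. 71⁻¹ ≡ 41 (mod 97), so λ ≡ 1.
  x = λ² - 16 - 87 = 1 - 103 ≡ 92; y = λ·(16 - 92) - 37 ≡ 81. → (92, 81)
4A = (92, 81).
Finally 4A + B:
(92, 81) + (20, 92). λ = (92 - 81)/(20 - 92) ≡ 11/25 mod 97. 25⁻¹ ≡ 66 (mod 97), so λ ≡ 47.
  x = λ² - 92 - 20 = 2209 - 112 ≡ 60; y = λ·(92 - 60) - 81 ≡ 65. → (60, 65)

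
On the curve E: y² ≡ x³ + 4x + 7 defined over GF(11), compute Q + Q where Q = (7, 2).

(1, 10)

tangent at (7, 2): λ = (3·7² + 4)/(2·2) ≡ 8/4. 4⁻¹ ≡ 3 (mod 11), so λ ≡ 8·3 ≡ 2.
  x = λ² - 7 - 7 = 4 - 14 ≡ 1; y = λ·(7 - 1) - 2 ≡ 10. → (1, 10)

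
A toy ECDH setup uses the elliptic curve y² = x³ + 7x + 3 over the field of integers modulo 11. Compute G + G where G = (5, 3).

(2, 5)

tangent at (5, 3): λ = (3·5² + 7)/(2·3) ≡ 5/6. 6⁻¹ ≡ 2 (mod 11), so λ ≡ 5·2 ≡ 10.
  x = λ² - 5 - 5 = 100 - 10 ≡ 2; y = λ·(5 - 2) - 3 ≡ 5. → (2, 5)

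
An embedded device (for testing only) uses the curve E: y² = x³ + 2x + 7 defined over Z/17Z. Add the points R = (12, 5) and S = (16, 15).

(8, 5)

(12, 5) + (16, 15). λ = (15 - 5)/(16 - 12) ≡ 10/4 mod 17. 4⁻¹ ≡ 13 (mod 17), so λ ≡ 11.
  x = λ² - 12 - 16 = 121 - 28 ≡ 8; y = λ·(12 - 8) - 5 ≡ 5. → (8, 5)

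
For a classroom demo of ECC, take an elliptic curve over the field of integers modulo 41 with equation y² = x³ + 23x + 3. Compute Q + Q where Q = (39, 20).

tangent at (39, 20): λ = (3·39² + 23)/(2·20) ≡ 35/40. 40⁻¹ ≡ 40 (mod 41), so λ ≡ 35·40 ≡ 6.
  x = λ² - 39 - 39 = 36 - 78 ≡ 40; y = λ·(39 - 40) - 20 ≡ 15. → (40, 15)

(40, 15)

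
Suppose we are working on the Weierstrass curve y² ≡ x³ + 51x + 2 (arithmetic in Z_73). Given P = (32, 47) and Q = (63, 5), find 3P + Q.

First 3P:
Repeated addition: build up to 3P.
2P: tangent at (32, 47): λ = (3·32² + 51)/(2·47) ≡ 57/21. 21⁻¹ ≡ 7 (mod 73) since 21·7 = 147 ≡ 1, so λ ≡ 57·7 ≡ 34.
  x = λ² - 32 - 32 = 1156 - 64 ≡ 70; y = λ·(32 - 70) - 47 ≡ 48. → (70, 48)
3P: (70, 48) + (32, 47). λ = (47 - 48)/(32 - 70) ≡ 72/35 mod 73. 35⁻¹ ≡ 48 (mod 73), so λ ≡ 25.
  x = λ² - 70 - 32 = 625 - 102 ≡ 12; y = λ·(70 - 12) - 48 ≡ 15. → (12, 15)
3P = (12, 15).
Finally 3P + Q:
(12, 15) + (63, 5). λ = (5 - 15)/(63 - 12) ≡ 63/51 mod 73. 51⁻¹ ≡ 63 (mod 73) since 51·63 = 3213 ≡ 1, so λ ≡ 27.
  x = λ² - 12 - 63 = 729 - 75 ≡ 70; y = λ·(12 - 70) - 15 ≡ 25. → (70, 25)

(70, 25)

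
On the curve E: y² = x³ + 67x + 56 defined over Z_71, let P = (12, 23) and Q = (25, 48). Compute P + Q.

(12, 23) + (25, 48). λ = (48 - 23)/(25 - 12) ≡ 25/13 mod 71. 13⁻¹ ≡ 11 (mod 71), so λ ≡ 62.
  x = λ² - 12 - 25 = 3844 - 37 ≡ 44; y = λ·(12 - 44) - 23 ≡ 52. → (44, 52)

(44, 52)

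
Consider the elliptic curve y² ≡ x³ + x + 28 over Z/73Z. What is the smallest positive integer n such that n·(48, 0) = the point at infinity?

2

2P: (48, 0) + (48, 0): same x and y₁ ≡ -y₂, so the sum is the point at infinity.
2P = the point at infinity, so the order is 2.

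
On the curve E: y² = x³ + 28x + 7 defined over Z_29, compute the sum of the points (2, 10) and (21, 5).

(2, 10) + (21, 5). λ = (5 - 10)/(21 - 2) ≡ 24/19 mod 29. 19⁻¹ ≡ 26 (mod 29) since 19·26 = 494 ≡ 1, so λ ≡ 15.
  x = λ² - 2 - 21 = 225 - 23 ≡ 28; y = λ·(2 - 28) - 10 ≡ 6. → (28, 6)

(28, 6)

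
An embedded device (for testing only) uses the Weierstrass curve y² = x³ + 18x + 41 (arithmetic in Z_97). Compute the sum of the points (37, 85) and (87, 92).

(81, 33)

(37, 85) + (87, 92). λ = (92 - 85)/(87 - 37) ≡ 7/50 mod 97. 50⁻¹ ≡ 33 (mod 97), so λ ≡ 37.
  x = λ² - 37 - 87 = 1369 - 124 ≡ 81; y = λ·(37 - 81) - 85 ≡ 33. → (81, 33)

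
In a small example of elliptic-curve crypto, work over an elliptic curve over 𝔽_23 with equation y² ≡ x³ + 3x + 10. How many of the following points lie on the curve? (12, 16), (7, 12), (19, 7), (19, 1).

(12, 16): 16² ≡ 3, rhs ≡ 3 → on.
(7, 12): 12² ≡ 6, rhs ≡ 6 → on.
(19, 7): 7² ≡ 3, rhs ≡ 3 → on.
(19, 1): 1² ≡ 1, rhs ≡ 3 → off.

3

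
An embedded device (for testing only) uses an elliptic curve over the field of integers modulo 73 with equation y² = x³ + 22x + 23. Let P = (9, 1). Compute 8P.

(18, 51)

Double-and-add on 8 = (1000)₂. Start with P = (9, 1) for the leading 1-bit.
double: tangent at (9, 1): λ = (3·9² + 22)/(2·1) ≡ 46/2. 2⁻¹ ≡ 37 (mod 73), so λ ≡ 46·37 ≡ 23.
  x = λ² - 9 - 9 = 529 - 18 ≡ 0; y = λ·(9 - 0) - 1 ≡ 60. → (0, 60)
double: tangent at (0, 60): λ = (3·0² + 22)/(2·60) ≡ 22/47. 47⁻¹ ≡ 14 (mod 73), so λ ≡ 22·14 ≡ 16.
  x = λ² - 0 - 0 = 256 - 0 ≡ 37; y = λ·(0 - 37) - 60 ≡ 5. → (37, 5)
double: tangent at (37, 5): λ = (3·37² + 22)/(2·5) ≡ 41/10. 10⁻¹ ≡ 22 (mod 73) since 10·22 = 220 ≡ 1, so λ ≡ 41·22 ≡ 26.
  x = λ² - 37 - 37 = 676 - 74 ≡ 18; y = λ·(37 - 18) - 5 ≡ 51. → (18, 51)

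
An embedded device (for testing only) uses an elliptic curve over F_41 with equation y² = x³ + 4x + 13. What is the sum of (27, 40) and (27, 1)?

O

The two points share x = 27 and their y-coordinates satisfy 40 + 1 ≡ 0 (mod 41), so they are inverses. Their sum is O.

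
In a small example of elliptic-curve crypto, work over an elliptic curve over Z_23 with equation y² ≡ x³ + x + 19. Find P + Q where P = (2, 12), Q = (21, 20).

(2, 12) + (21, 20). λ = (20 - 12)/(21 - 2) ≡ 8/19 mod 23. 19⁻¹ ≡ 17 (mod 23) since 19·17 = 323 ≡ 1, so λ ≡ 21.
  x = λ² - 2 - 21 = 441 - 23 ≡ 4; y = λ·(2 - 4) - 12 ≡ 15. → (4, 15)

(4, 15)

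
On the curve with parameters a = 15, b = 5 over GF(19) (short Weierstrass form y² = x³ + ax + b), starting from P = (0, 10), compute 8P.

(11, 0)

Repeated addition: build up to 8P.
2P: tangent at (0, 10): λ = (3·0² + 15)/(2·10) ≡ 15/1. 1⁻¹ ≡ 1 (mod 19) since 1·1 = 1 ≡ 1, so λ ≡ 15·1 ≡ 15.
  x = λ² - 0 - 0 = 225 - 0 ≡ 16; y = λ·(0 - 16) - 10 ≡ 16. → (16, 16)
3P: (16, 16) + (0, 10). λ = (10 - 16)/(0 - 16) ≡ 13/3 mod 19. 3⁻¹ ≡ 13 (mod 19), so λ ≡ 17.
  x = λ² - 16 - 0 = 289 - 16 ≡ 7; y = λ·(16 - 7) - 16 ≡ 4. → (7, 4)
4P: (7, 4) + (0, 10). λ = (10 - 4)/(0 - 7) ≡ 6/12 mod 19. 12⁻¹ ≡ 8 (mod 19), so λ ≡ 10.
  x = λ² - 7 - 0 = 100 - 7 ≡ 17; y = λ·(7 - 17) - 4 ≡ 10. → (17, 10)
5P: (17, 10) + (0, 10). λ = (10 - 10)/(0 - 17) ≡ 0/2 mod 19. 2⁻¹ ≡ 10 (mod 19), so λ ≡ 0.
  x = λ² - 17 - 0 = 0 - 17 ≡ 2; y = λ·(17 - 2) - 10 ≡ 9. → (2, 9)
6P: (2, 9) + (0, 10). λ = (10 - 9)/(0 - 2) ≡ 1/17 mod 19. 17⁻¹ ≡ 9 (mod 19), so λ ≡ 9.
  x = λ² - 2 - 0 = 81 - 2 ≡ 3; y = λ·(2 - 3) - 9 ≡ 1. → (3, 1)
7P: (3, 1) + (0, 10). λ = (10 - 1)/(0 - 3) ≡ 9/16 mod 19. 16⁻¹ ≡ 6 (mod 19), so λ ≡ 16.
  x = λ² - 3 - 0 = 256 - 3 ≡ 6; y = λ·(3 - 6) - 1 ≡ 8. → (6, 8)
8P: (6, 8) + (0, 10). λ = (10 - 8)/(0 - 6) ≡ 2/13 mod 19. 13⁻¹ ≡ 3 (mod 19), so λ ≡ 6.
  x = λ² - 6 - 0 = 36 - 6 ≡ 11; y = λ·(6 - 11) - 8 ≡ 0. → (11, 0)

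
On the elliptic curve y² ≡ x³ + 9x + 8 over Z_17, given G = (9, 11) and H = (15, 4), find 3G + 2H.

(9, 6)

First 3G:
Repeated addition: build up to 3G.
2G: tangent at (9, 11): λ = (3·9² + 9)/(2·11) ≡ 14/5. 5⁻¹ ≡ 7 (mod 17), so λ ≡ 14·7 ≡ 13.
  x = λ² - 9 - 9 = 169 - 18 ≡ 15; y = λ·(9 - 15) - 11 ≡ 13. → (15, 13)
3G: (15, 13) + (9, 11). λ = (11 - 13)/(9 - 15) ≡ 15/11 mod 17. 11⁻¹ ≡ 14 (mod 17) since 11·14 = 154 ≡ 1, so λ ≡ 6.
  x = λ² - 15 - 9 = 36 - 24 ≡ 12; y = λ·(15 - 12) - 13 ≡ 5. → (12, 5)
3G = (12, 5).
Next 2H:
Repeated addition: build up to 2H.
2H: tangent at (15, 4): λ = (3·15² + 9)/(2·4) ≡ 4/8. 8⁻¹ ≡ 15 (mod 17), so λ ≡ 4·15 ≡ 9.
  x = λ² - 15 - 15 = 81 - 30 ≡ 0; y = λ·(15 - 0) - 4 ≡ 12. → (0, 12)
2H = (0, 12).
Finally 3G + 2H:
(12, 5) + (0, 12). λ = (12 - 5)/(0 - 12) ≡ 7/5 mod 17. 5⁻¹ ≡ 7 (mod 17), so λ ≡ 15.
  x = λ² - 12 - 0 = 225 - 12 ≡ 9; y = λ·(12 - 9) - 5 ≡ 6. → (9, 6)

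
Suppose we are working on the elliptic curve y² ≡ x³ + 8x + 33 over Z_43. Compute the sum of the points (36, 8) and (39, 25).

(24, 17)

(36, 8) + (39, 25). λ = (25 - 8)/(39 - 36) ≡ 17/3 mod 43. 3⁻¹ ≡ 29 (mod 43) since 3·29 = 87 ≡ 1, so λ ≡ 20.
  x = λ² - 36 - 39 = 400 - 75 ≡ 24; y = λ·(36 - 24) - 8 ≡ 17. → (24, 17)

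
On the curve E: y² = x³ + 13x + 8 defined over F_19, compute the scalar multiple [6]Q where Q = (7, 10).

Repeated addition: build up to 6Q.
2Q: tangent at (7, 10): λ = (3·7² + 13)/(2·10) ≡ 8/1. 1⁻¹ ≡ 1 (mod 19), so λ ≡ 8·1 ≡ 8.
  x = λ² - 7 - 7 = 64 - 14 ≡ 12; y = λ·(7 - 12) - 10 ≡ 7. → (12, 7)
3Q: (12, 7) + (7, 10). λ = (10 - 7)/(7 - 12) ≡ 3/14 mod 19. 14⁻¹ ≡ 15 (mod 19) since 14·15 = 210 ≡ 1, so λ ≡ 7.
  x = λ² - 12 - 7 = 49 - 19 ≡ 11; y = λ·(12 - 11) - 7 ≡ 0. → (11, 0)
4Q: (11, 0) + (7, 10). λ = (10 - 0)/(7 - 11) ≡ 10/15 mod 19. 15⁻¹ ≡ 14 (mod 19), so λ ≡ 7.
  x = λ² - 11 - 7 = 49 - 18 ≡ 12; y = λ·(11 - 12) - 0 ≡ 12. → (12, 12)
5Q: (12, 12) + (7, 10). λ = (10 - 12)/(7 - 12) ≡ 17/14 mod 19. 14⁻¹ ≡ 15 (mod 19) since 14·15 = 210 ≡ 1, so λ ≡ 8.
  x = λ² - 12 - 7 = 64 - 19 ≡ 7; y = λ·(12 - 7) - 12 ≡ 9. → (7, 9)
6Q: (7, 9) + (7, 10): same x and y₁ ≡ -y₂, so the sum is O.

O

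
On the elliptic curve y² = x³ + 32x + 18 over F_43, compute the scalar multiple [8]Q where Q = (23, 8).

Repeated addition: build up to 8Q.
2Q: tangent at (23, 8): λ = (3·23² + 32)/(2·8) ≡ 28/16. 16⁻¹ ≡ 35 (mod 43), so λ ≡ 28·35 ≡ 34.
  x = λ² - 23 - 23 = 1156 - 46 ≡ 35; y = λ·(23 - 35) - 8 ≡ 14. → (35, 14)
3Q: (35, 14) + (23, 8). λ = (8 - 14)/(23 - 35) ≡ 37/31 mod 43. 31⁻¹ ≡ 25 (mod 43), so λ ≡ 22.
  x = λ² - 35 - 23 = 484 - 58 ≡ 39; y = λ·(35 - 39) - 14 ≡ 27. → (39, 27)
4Q: (39, 27) + (23, 8). λ = (8 - 27)/(23 - 39) ≡ 24/27 mod 43. 27⁻¹ ≡ 8 (mod 43), so λ ≡ 20.
  x = λ² - 39 - 23 = 400 - 62 ≡ 37; y = λ·(39 - 37) - 27 ≡ 13. → (37, 13)
5Q: (37, 13) + (23, 8). λ = (8 - 13)/(23 - 37) ≡ 38/29 mod 43. 29⁻¹ ≡ 3 (mod 43), so λ ≡ 28.
  x = λ² - 37 - 23 = 784 - 60 ≡ 36; y = λ·(37 - 36) - 13 ≡ 15. → (36, 15)
6Q: (36, 15) + (23, 8). λ = (8 - 15)/(23 - 36) ≡ 36/30 mod 43. 30⁻¹ ≡ 33 (mod 43) since 30·33 = 990 ≡ 1, so λ ≡ 27.
  x = λ² - 36 - 23 = 729 - 59 ≡ 25; y = λ·(36 - 25) - 15 ≡ 24. → (25, 24)
7Q: (25, 24) + (23, 8). λ = (8 - 24)/(23 - 25) ≡ 27/41 mod 43. 41⁻¹ ≡ 21 (mod 43), so λ ≡ 8.
  x = λ² - 25 - 23 = 64 - 48 ≡ 16; y = λ·(25 - 16) - 24 ≡ 5. → (16, 5)
8Q: (16, 5) + (23, 8). λ = (8 - 5)/(23 - 16) ≡ 3/7 mod 43. 7⁻¹ ≡ 37 (mod 43), so λ ≡ 25.
  x = λ² - 16 - 23 = 625 - 39 ≡ 27; y = λ·(16 - 27) - 5 ≡ 21. → (27, 21)

(27, 21)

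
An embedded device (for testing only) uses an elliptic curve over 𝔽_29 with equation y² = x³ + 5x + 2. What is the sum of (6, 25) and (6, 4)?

O

The two points share x = 6 and their y-coordinates satisfy 25 + 4 ≡ 0 (mod 29), so they are inverses. Their sum is ∞.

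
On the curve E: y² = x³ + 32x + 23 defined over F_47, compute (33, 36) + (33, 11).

O

The two points share x = 33 and their y-coordinates satisfy 36 + 11 ≡ 0 (mod 47), so they are inverses. Their sum is ∞.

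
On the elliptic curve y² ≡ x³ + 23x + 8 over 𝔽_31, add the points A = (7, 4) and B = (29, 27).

(7, 4) + (29, 27). λ = (27 - 4)/(29 - 7) ≡ 23/22 mod 31. 22⁻¹ ≡ 24 (mod 31), so λ ≡ 25.
  x = λ² - 7 - 29 = 625 - 36 ≡ 0; y = λ·(7 - 0) - 4 ≡ 16. → (0, 16)

(0, 16)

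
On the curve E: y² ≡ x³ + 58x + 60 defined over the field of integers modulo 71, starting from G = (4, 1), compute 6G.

(68, 1)

Double-and-add on 6 = (110)₂. Start with G = (4, 1) for the leading 1-bit.
double: tangent at (4, 1): λ = (3·4² + 58)/(2·1) ≡ 35/2. 2⁻¹ ≡ 36 (mod 71), so λ ≡ 35·36 ≡ 53.
  x = λ² - 4 - 4 = 2809 - 8 ≡ 32; y = λ·(4 - 32) - 1 ≡ 6. → (32, 6)
add G: (32, 6) + (4, 1). λ = (1 - 6)/(4 - 32) ≡ 66/43 mod 71. 43⁻¹ ≡ 38 (mod 71), so λ ≡ 23.
  x = λ² - 32 - 4 = 529 - 36 ≡ 67; y = λ·(32 - 67) - 6 ≡ 41. → (67, 41)
double: tangent at (67, 41): λ = (3·67² + 58)/(2·41) ≡ 35/11. 11⁻¹ ≡ 13 (mod 71), so λ ≡ 35·13 ≡ 29.
  x = λ² - 67 - 67 = 841 - 134 ≡ 68; y = λ·(67 - 68) - 41 ≡ 1. → (68, 1)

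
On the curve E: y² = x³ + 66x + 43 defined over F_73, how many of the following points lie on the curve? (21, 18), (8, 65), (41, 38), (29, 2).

(21, 18): 18² ≡ 32, rhs ≡ 32 → on.
(8, 65): 65² ≡ 64, rhs ≡ 61 → off.
(41, 38): 38² ≡ 57, rhs ≡ 57 → on.
(29, 2): 2² ≡ 4, rhs ≡ 66 → off.

2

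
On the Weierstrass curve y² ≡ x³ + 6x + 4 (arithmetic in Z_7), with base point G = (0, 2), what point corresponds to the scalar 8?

(4, 1)

Double-and-add on 8 = (1000)₂. Start with G = (0, 2) for the leading 1-bit.
double: tangent at (0, 2): λ = (3·0² + 6)/(2·2) ≡ 6/4. 4⁻¹ ≡ 2 (mod 7), so λ ≡ 6·2 ≡ 5.
  x = λ² - 0 - 0 = 25 - 0 ≡ 4; y = λ·(0 - 4) - 2 ≡ 6. → (4, 6)
double: tangent at (4, 6): λ = (3·4² + 6)/(2·6) ≡ 5/5. 5⁻¹ ≡ 3 (mod 7) since 5·3 = 15 ≡ 1, so λ ≡ 5·3 ≡ 1.
  x = λ² - 4 - 4 = 1 - 8 ≡ 0; y = λ·(4 - 0) - 6 ≡ 5. → (0, 5)
double: tangent at (0, 5): λ = (3·0² + 6)/(2·5) ≡ 6/3. 3⁻¹ ≡ 5 (mod 7) since 3·5 = 15 ≡ 1, so λ ≡ 6·5 ≡ 2.
  x = λ² - 0 - 0 = 4 - 0 ≡ 4; y = λ·(0 - 4) - 5 ≡ 1. → (4, 1)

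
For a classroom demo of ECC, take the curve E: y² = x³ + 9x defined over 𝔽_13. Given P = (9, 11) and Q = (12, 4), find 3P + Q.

(9, 11)

First 3P:
Repeated addition: build up to 3P.
2P: tangent at (9, 11): λ = (3·9² + 9)/(2·11) ≡ 5/9. 9⁻¹ ≡ 3 (mod 13), so λ ≡ 5·3 ≡ 2.
  x = λ² - 9 - 9 = 4 - 18 ≡ 12; y = λ·(9 - 12) - 11 ≡ 9. → (12, 9)
3P: (12, 9) + (9, 11). λ = (11 - 9)/(9 - 12) ≡ 2/10 mod 13. 10⁻¹ ≡ 4 (mod 13), so λ ≡ 8.
  x = λ² - 12 - 9 = 64 - 21 ≡ 4; y = λ·(12 - 4) - 9 ≡ 3. → (4, 3)
3P = (4, 3).
Finally 3P + Q:
(4, 3) + (12, 4). λ = (4 - 3)/(12 - 4) ≡ 1/8 mod 13. 8⁻¹ ≡ 5 (mod 13) since 8·5 = 40 ≡ 1, so λ ≡ 5.
  x = λ² - 4 - 12 = 25 - 16 ≡ 9; y = λ·(4 - 9) - 3 ≡ 11. → (9, 11)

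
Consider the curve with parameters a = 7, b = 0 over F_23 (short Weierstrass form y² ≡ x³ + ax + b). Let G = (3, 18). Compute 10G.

Double-and-add on 10 = (1010)₂. Start with G = (3, 18) for the leading 1-bit.
double: tangent at (3, 18): λ = (3·3² + 7)/(2·18) ≡ 11/13. 13⁻¹ ≡ 16 (mod 23), so λ ≡ 11·16 ≡ 15.
  x = λ² - 3 - 3 = 225 - 6 ≡ 12; y = λ·(3 - 12) - 18 ≡ 8. → (12, 8)
double: tangent at (12, 8): λ = (3·12² + 7)/(2·8) ≡ 2/16. 16⁻¹ ≡ 13 (mod 23) since 16·13 = 208 ≡ 1, so λ ≡ 2·13 ≡ 3.
  x = λ² - 12 - 12 = 9 - 24 ≡ 8; y = λ·(12 - 8) - 8 ≡ 4. → (8, 4)
add G: (8, 4) + (3, 18). λ = (18 - 4)/(3 - 8) ≡ 14/18 mod 23. 18⁻¹ ≡ 9 (mod 23), so λ ≡ 11.
  x = λ² - 8 - 3 = 121 - 11 ≡ 18; y = λ·(8 - 18) - 4 ≡ 1. → (18, 1)
double: tangent at (18, 1): λ = (3·18² + 7)/(2·1) ≡ 13/2. 2⁻¹ ≡ 12 (mod 23) since 2·12 = 24 ≡ 1, so λ ≡ 13·12 ≡ 18.
  x = λ² - 18 - 18 = 324 - 36 ≡ 12; y = λ·(18 - 12) - 1 ≡ 15. → (12, 15)

(12, 15)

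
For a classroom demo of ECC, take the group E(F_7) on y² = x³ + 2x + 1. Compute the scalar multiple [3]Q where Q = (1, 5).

(0, 1)

Repeated addition: build up to 3Q.
2Q: tangent at (1, 5): λ = (3·1² + 2)/(2·5) ≡ 5/3. 3⁻¹ ≡ 5 (mod 7), so λ ≡ 5·5 ≡ 4.
  x = λ² - 1 - 1 = 16 - 2 ≡ 0; y = λ·(1 - 0) - 5 ≡ 6. → (0, 6)
3Q: (0, 6) + (1, 5). λ = (5 - 6)/(1 - 0) ≡ 6/1 mod 7. 1⁻¹ ≡ 1 (mod 7) since 1·1 = 1 ≡ 1, so λ ≡ 6.
  x = λ² - 0 - 1 = 36 - 1 ≡ 0; y = λ·(0 - 0) - 6 ≡ 1. → (0, 1)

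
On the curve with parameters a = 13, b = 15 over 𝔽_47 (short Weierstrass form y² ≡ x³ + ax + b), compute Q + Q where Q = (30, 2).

(24, 2)

tangent at (30, 2): λ = (3·30² + 13)/(2·2) ≡ 34/4. 4⁻¹ ≡ 12 (mod 47) since 4·12 = 48 ≡ 1, so λ ≡ 34·12 ≡ 32.
  x = λ² - 30 - 30 = 1024 - 60 ≡ 24; y = λ·(30 - 24) - 2 ≡ 2. → (24, 2)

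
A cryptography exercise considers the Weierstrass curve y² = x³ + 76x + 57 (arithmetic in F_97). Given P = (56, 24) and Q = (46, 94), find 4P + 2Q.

First 4P:
Double-and-add on 4 = (100)₂. Start with P = (56, 24) for the leading 1-bit.
double: tangent at (56, 24): λ = (3·56² + 76)/(2·24) ≡ 75/48. 48⁻¹ ≡ 95 (mod 97) since 48·95 = 4560 ≡ 1, so λ ≡ 75·95 ≡ 44.
  x = λ² - 56 - 56 = 1936 - 112 ≡ 78; y = λ·(56 - 78) - 24 ≡ 75. → (78, 75)
double: tangent at (78, 75): λ = (3·78² + 76)/(2·75) ≡ 92/53. 53⁻¹ ≡ 11 (mod 97) since 53·11 = 583 ≡ 1, so λ ≡ 92·11 ≡ 42.
  x = λ² - 78 - 78 = 1764 - 156 ≡ 56; y = λ·(78 - 56) - 75 ≡ 73. → (56, 73)
4P = (56, 73).
Next 2Q:
Repeated addition: build up to 2Q.
2Q: tangent at (46, 94): λ = (3·46² + 76)/(2·94) ≡ 22/91. 91⁻¹ ≡ 16 (mod 97) since 91·16 = 1456 ≡ 1, so λ ≡ 22·16 ≡ 61.
  x = λ² - 46 - 46 = 3721 - 92 ≡ 40; y = λ·(46 - 40) - 94 ≡ 78. → (40, 78)
2Q = (40, 78).
Finally 4P + 2Q:
(56, 73) + (40, 78). λ = (78 - 73)/(40 - 56) ≡ 5/81 mod 97. 81⁻¹ ≡ 6 (mod 97) since 81·6 = 486 ≡ 1, so λ ≡ 30.
  x = λ² - 56 - 40 = 900 - 96 ≡ 28; y = λ·(56 - 28) - 73 ≡ 88. → (28, 88)

(28, 88)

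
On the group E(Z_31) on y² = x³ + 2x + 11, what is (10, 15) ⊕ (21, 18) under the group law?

(10, 15) + (21, 18). λ = (18 - 15)/(21 - 10) ≡ 3/11 mod 31. 11⁻¹ ≡ 17 (mod 31) since 11·17 = 187 ≡ 1, so λ ≡ 20.
  x = λ² - 10 - 21 = 400 - 31 ≡ 28; y = λ·(10 - 28) - 15 ≡ 28. → (28, 28)

(28, 28)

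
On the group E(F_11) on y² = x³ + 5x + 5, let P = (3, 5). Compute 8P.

(5, 10)

Double-and-add on 8 = (1000)₂. Start with P = (3, 5) for the leading 1-bit.
double: tangent at (3, 5): λ = (3·3² + 5)/(2·5) ≡ 10/10. 10⁻¹ ≡ 10 (mod 11), so λ ≡ 10·10 ≡ 1.
  x = λ² - 3 - 3 = 1 - 6 ≡ 6; y = λ·(3 - 6) - 5 ≡ 3. → (6, 3)
double: tangent at (6, 3): λ = (3·6² + 5)/(2·3) ≡ 3/6. 6⁻¹ ≡ 2 (mod 11), so λ ≡ 3·2 ≡ 6.
  x = λ² - 6 - 6 = 36 - 12 ≡ 2; y = λ·(6 - 2) - 3 ≡ 10. → (2, 10)
double: tangent at (2, 10): λ = (3·2² + 5)/(2·10) ≡ 6/9. 9⁻¹ ≡ 5 (mod 11) since 9·5 = 45 ≡ 1, so λ ≡ 6·5 ≡ 8.
  x = λ² - 2 - 2 = 64 - 4 ≡ 5; y = λ·(2 - 5) - 10 ≡ 10. → (5, 10)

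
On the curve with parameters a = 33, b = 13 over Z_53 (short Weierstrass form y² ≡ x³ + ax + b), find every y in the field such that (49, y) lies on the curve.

20, 33

x³ + 33x + 13 = 119279 ≡ 29 (mod 53).
Square roots of 29 mod 53: 20 and 33 (since 20² = 400 ≡ 29).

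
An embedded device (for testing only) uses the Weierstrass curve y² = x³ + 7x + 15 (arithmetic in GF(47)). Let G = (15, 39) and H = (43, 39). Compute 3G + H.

(35, 6)

First 3G:
Repeated addition: build up to 3G.
2G: tangent at (15, 39): λ = (3·15² + 7)/(2·39) ≡ 24/31. 31⁻¹ ≡ 44 (mod 47), so λ ≡ 24·44 ≡ 22.
  x = λ² - 15 - 15 = 484 - 30 ≡ 31; y = λ·(15 - 31) - 39 ≡ 32. → (31, 32)
3G: (31, 32) + (15, 39). λ = (39 - 32)/(15 - 31) ≡ 7/31 mod 47. 31⁻¹ ≡ 44 (mod 47), so λ ≡ 26.
  x = λ² - 31 - 15 = 676 - 46 ≡ 19; y = λ·(31 - 19) - 32 ≡ 45. → (19, 45)
3G = (19, 45).
Finally 3G + H:
(19, 45) + (43, 39). λ = (39 - 45)/(43 - 19) ≡ 41/24 mod 47. 24⁻¹ ≡ 2 (mod 47) since 24·2 = 48 ≡ 1, so λ ≡ 35.
  x = λ² - 19 - 43 = 1225 - 62 ≡ 35; y = λ·(19 - 35) - 45 ≡ 6. → (35, 6)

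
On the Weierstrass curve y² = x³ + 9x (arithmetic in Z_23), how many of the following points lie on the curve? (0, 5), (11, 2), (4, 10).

2

(0, 5): 5² ≡ 2, rhs ≡ 0 → off.
(11, 2): 2² ≡ 4, rhs ≡ 4 → on.
(4, 10): 10² ≡ 8, rhs ≡ 8 → on.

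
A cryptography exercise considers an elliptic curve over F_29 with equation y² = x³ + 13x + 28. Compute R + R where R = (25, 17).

tangent at (25, 17): λ = (3·25² + 13)/(2·17) ≡ 3/5. 5⁻¹ ≡ 6 (mod 29), so λ ≡ 3·6 ≡ 18.
  x = λ² - 25 - 25 = 324 - 50 ≡ 13; y = λ·(25 - 13) - 17 ≡ 25. → (13, 25)

(13, 25)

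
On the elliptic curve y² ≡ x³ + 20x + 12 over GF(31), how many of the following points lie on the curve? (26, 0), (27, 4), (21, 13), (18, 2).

(26, 0): 0² ≡ 0, rhs ≡ 4 → off.
(27, 4): 4² ≡ 16, rhs ≡ 23 → off.
(21, 13): 13² ≡ 14, rhs ≡ 21 → off.
(18, 2): 2² ≡ 4, rhs ≡ 4 → on.

1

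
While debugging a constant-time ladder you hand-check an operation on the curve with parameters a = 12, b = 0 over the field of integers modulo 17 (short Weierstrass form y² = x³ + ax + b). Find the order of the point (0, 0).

2

2P: (0, 0) + (0, 0): same x and y₁ ≡ -y₂, so the sum is O.
2P = O, so the order is 2.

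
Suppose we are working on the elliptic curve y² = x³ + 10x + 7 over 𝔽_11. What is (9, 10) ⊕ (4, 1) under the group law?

(3, 3)

(9, 10) + (4, 1). λ = (1 - 10)/(4 - 9) ≡ 2/6 mod 11. 6⁻¹ ≡ 2 (mod 11), so λ ≡ 4.
  x = λ² - 9 - 4 = 16 - 13 ≡ 3; y = λ·(9 - 3) - 10 ≡ 3. → (3, 3)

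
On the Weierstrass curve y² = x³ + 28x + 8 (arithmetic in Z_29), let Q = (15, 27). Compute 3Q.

(12, 10)

Repeated addition: build up to 3Q.
2Q: tangent at (15, 27): λ = (3·15² + 28)/(2·27) ≡ 7/25. 25⁻¹ ≡ 7 (mod 29) since 25·7 = 175 ≡ 1, so λ ≡ 7·7 ≡ 20.
  x = λ² - 15 - 15 = 400 - 30 ≡ 22; y = λ·(15 - 22) - 27 ≡ 7. → (22, 7)
3Q: (22, 7) + (15, 27). λ = (27 - 7)/(15 - 22) ≡ 20/22 mod 29. 22⁻¹ ≡ 4 (mod 29), so λ ≡ 22.
  x = λ² - 22 - 15 = 484 - 37 ≡ 12; y = λ·(22 - 12) - 7 ≡ 10. → (12, 10)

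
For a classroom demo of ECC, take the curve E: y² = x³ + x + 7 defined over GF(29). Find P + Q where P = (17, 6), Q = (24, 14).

(17, 6) + (24, 14). λ = (14 - 6)/(24 - 17) ≡ 8/7 mod 29. 7⁻¹ ≡ 25 (mod 29), so λ ≡ 26.
  x = λ² - 17 - 24 = 676 - 41 ≡ 26; y = λ·(17 - 26) - 6 ≡ 21. → (26, 21)

(26, 21)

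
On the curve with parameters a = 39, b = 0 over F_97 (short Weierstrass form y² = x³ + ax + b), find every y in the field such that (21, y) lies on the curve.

x³ + 39x + 0 = 10080 ≡ 89 (mod 97).
Square roots of 89 mod 97: 34 and 63 (since 34² = 1156 ≡ 89).

34, 63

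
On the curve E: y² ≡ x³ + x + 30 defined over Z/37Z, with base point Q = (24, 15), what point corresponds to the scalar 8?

(31, 17)

Repeated addition: build up to 8Q.
2Q: tangent at (24, 15): λ = (3·24² + 1)/(2·15) ≡ 27/30. 30⁻¹ ≡ 21 (mod 37) since 30·21 = 630 ≡ 1, so λ ≡ 27·21 ≡ 12.
  x = λ² - 24 - 24 = 144 - 48 ≡ 22; y = λ·(24 - 22) - 15 ≡ 9. → (22, 9)
3Q: (22, 9) + (24, 15). λ = (15 - 9)/(24 - 22) ≡ 6/2 mod 37. 2⁻¹ ≡ 19 (mod 37) since 2·19 = 38 ≡ 1, so λ ≡ 3.
  x = λ² - 22 - 24 = 9 - 46 ≡ 0; y = λ·(22 - 0) - 9 ≡ 20. → (0, 20)
4Q: (0, 20) + (24, 15). λ = (15 - 20)/(24 - 0) ≡ 32/24 mod 37. 24⁻¹ ≡ 17 (mod 37) since 24·17 = 408 ≡ 1, so λ ≡ 26.
  x = λ² - 0 - 24 = 676 - 24 ≡ 23; y = λ·(0 - 23) - 20 ≡ 11. → (23, 11)
5Q: (23, 11) + (24, 15). λ = (15 - 11)/(24 - 23) ≡ 4/1 mod 37. 1⁻¹ ≡ 1 (mod 37), so λ ≡ 4.
  x = λ² - 23 - 24 = 16 - 47 ≡ 6; y = λ·(23 - 6) - 11 ≡ 20. → (6, 20)
6Q: (6, 20) + (24, 15). λ = (15 - 20)/(24 - 6) ≡ 32/18 mod 37. 18⁻¹ ≡ 35 (mod 37), so λ ≡ 10.
  x = λ² - 6 - 24 = 100 - 30 ≡ 33; y = λ·(6 - 33) - 20 ≡ 6. → (33, 6)
7Q: (33, 6) + (24, 15). λ = (15 - 6)/(24 - 33) ≡ 9/28 mod 37. 28⁻¹ ≡ 4 (mod 37), so λ ≡ 36.
  x = λ² - 33 - 24 = 1296 - 57 ≡ 18; y = λ·(33 - 18) - 6 ≡ 16. → (18, 16)
8Q: (18, 16) + (24, 15). λ = (15 - 16)/(24 - 18) ≡ 36/6 mod 37. 6⁻¹ ≡ 31 (mod 37) since 6·31 = 186 ≡ 1, so λ ≡ 6.
  x = λ² - 18 - 24 = 36 - 42 ≡ 31; y = λ·(18 - 31) - 16 ≡ 17. → (31, 17)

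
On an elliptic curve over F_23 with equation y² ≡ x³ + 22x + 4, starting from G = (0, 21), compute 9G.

Double-and-add on 9 = (1001)₂. Start with G = (0, 21) for the leading 1-bit.
double: tangent at (0, 21): λ = (3·0² + 22)/(2·21) ≡ 22/19. 19⁻¹ ≡ 17 (mod 23), so λ ≡ 22·17 ≡ 6.
  x = λ² - 0 - 0 = 36 - 0 ≡ 13; y = λ·(0 - 13) - 21 ≡ 16. → (13, 16)
double: tangent at (13, 16): λ = (3·13² + 22)/(2·16) ≡ 0/9. 9⁻¹ ≡ 18 (mod 23) since 9·18 = 162 ≡ 1, so λ ≡ 0·18 ≡ 0.
  x = λ² - 13 - 13 = 0 - 26 ≡ 20; y = λ·(13 - 20) - 16 ≡ 7. → (20, 7)
double: tangent at (20, 7): λ = (3·20² + 22)/(2·7) ≡ 3/14. 14⁻¹ ≡ 5 (mod 23) since 14·5 = 70 ≡ 1, so λ ≡ 3·5 ≡ 15.
  x = λ² - 20 - 20 = 225 - 40 ≡ 1; y = λ·(20 - 1) - 7 ≡ 2. → (1, 2)
add G: (1, 2) + (0, 21). λ = (21 - 2)/(0 - 1) ≡ 19/22 mod 23. 22⁻¹ ≡ 22 (mod 23) since 22·22 = 484 ≡ 1, so λ ≡ 4.
  x = λ² - 1 - 0 = 16 - 1 ≡ 15; y = λ·(1 - 15) - 2 ≡ 11. → (15, 11)

(15, 11)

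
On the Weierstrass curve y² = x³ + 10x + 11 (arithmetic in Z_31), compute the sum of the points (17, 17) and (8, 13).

(17, 17) + (8, 13). λ = (13 - 17)/(8 - 17) ≡ 27/22 mod 31. 22⁻¹ ≡ 24 (mod 31), so λ ≡ 28.
  x = λ² - 17 - 8 = 784 - 25 ≡ 15; y = λ·(17 - 15) - 17 ≡ 8. → (15, 8)

(15, 8)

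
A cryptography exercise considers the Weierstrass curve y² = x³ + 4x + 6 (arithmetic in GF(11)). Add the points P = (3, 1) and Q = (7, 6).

(3, 1) + (7, 6). λ = (6 - 1)/(7 - 3) ≡ 5/4 mod 11. 4⁻¹ ≡ 3 (mod 11), so λ ≡ 4.
  x = λ² - 3 - 7 = 16 - 10 ≡ 6; y = λ·(3 - 6) - 1 ≡ 9. → (6, 9)

(6, 9)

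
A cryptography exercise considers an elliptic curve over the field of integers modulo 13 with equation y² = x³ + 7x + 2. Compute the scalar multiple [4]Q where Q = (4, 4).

Double-and-add on 4 = (100)₂. Start with Q = (4, 4) for the leading 1-bit.
double: tangent at (4, 4): λ = (3·4² + 7)/(2·4) ≡ 3/8. 8⁻¹ ≡ 5 (mod 13) since 8·5 = 40 ≡ 1, so λ ≡ 3·5 ≡ 2.
  x = λ² - 4 - 4 = 4 - 8 ≡ 9; y = λ·(4 - 9) - 4 ≡ 12. → (9, 12)
double: tangent at (9, 12): λ = (3·9² + 7)/(2·12) ≡ 3/11. 11⁻¹ ≡ 6 (mod 13), so λ ≡ 3·6 ≡ 5.
  x = λ² - 9 - 9 = 25 - 18 ≡ 7; y = λ·(9 - 7) - 12 ≡ 11. → (7, 11)

(7, 11)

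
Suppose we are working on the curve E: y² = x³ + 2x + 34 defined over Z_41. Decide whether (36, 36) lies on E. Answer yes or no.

y² = 36² ≡ 25; x³ + 2x + 34 = 46762 ≡ 22 (mod 41). 25 ≠ 22.

no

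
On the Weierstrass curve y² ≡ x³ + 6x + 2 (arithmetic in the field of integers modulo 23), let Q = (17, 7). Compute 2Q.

tangent at (17, 7): λ = (3·17² + 6)/(2·7) ≡ 22/14. 14⁻¹ ≡ 5 (mod 23) since 14·5 = 70 ≡ 1, so λ ≡ 22·5 ≡ 18.
  x = λ² - 17 - 17 = 324 - 34 ≡ 14; y = λ·(17 - 14) - 7 ≡ 1. → (14, 1)

(14, 1)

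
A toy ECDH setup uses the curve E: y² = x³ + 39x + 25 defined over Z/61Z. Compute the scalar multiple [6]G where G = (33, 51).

(39, 29)

Repeated addition: build up to 6G.
2G: tangent at (33, 51): λ = (3·33² + 39)/(2·51) ≡ 12/41. 41⁻¹ ≡ 3 (mod 61), so λ ≡ 12·3 ≡ 36.
  x = λ² - 33 - 33 = 1296 - 66 ≡ 10; y = λ·(33 - 10) - 51 ≡ 45. → (10, 45)
3G: (10, 45) + (33, 51). λ = (51 - 45)/(33 - 10) ≡ 6/23 mod 61. 23⁻¹ ≡ 8 (mod 61) since 23·8 = 184 ≡ 1, so λ ≡ 48.
  x = λ² - 10 - 33 = 2304 - 43 ≡ 4; y = λ·(10 - 4) - 45 ≡ 60. → (4, 60)
4G: (4, 60) + (33, 51). λ = (51 - 60)/(33 - 4) ≡ 52/29 mod 61. 29⁻¹ ≡ 40 (mod 61) since 29·40 = 1160 ≡ 1, so λ ≡ 6.
  x = λ² - 4 - 33 = 36 - 37 ≡ 60; y = λ·(4 - 60) - 60 ≡ 31. → (60, 31)
5G: (60, 31) + (33, 51). λ = (51 - 31)/(33 - 60) ≡ 20/34 mod 61. 34⁻¹ ≡ 9 (mod 61), so λ ≡ 58.
  x = λ² - 60 - 33 = 3364 - 93 ≡ 38; y = λ·(60 - 38) - 31 ≡ 25. → (38, 25)
6G: (38, 25) + (33, 51). λ = (51 - 25)/(33 - 38) ≡ 26/56 mod 61. 56⁻¹ ≡ 12 (mod 61) since 56·12 = 672 ≡ 1, so λ ≡ 7.
  x = λ² - 38 - 33 = 49 - 71 ≡ 39; y = λ·(38 - 39) - 25 ≡ 29. → (39, 29)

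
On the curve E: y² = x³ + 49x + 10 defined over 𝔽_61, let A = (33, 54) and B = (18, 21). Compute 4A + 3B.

First 4A:
Double-and-add on 4 = (100)₂. Start with A = (33, 54) for the leading 1-bit.
double: tangent at (33, 54): λ = (3·33² + 49)/(2·54) ≡ 22/47. 47⁻¹ ≡ 13 (mod 61), so λ ≡ 22·13 ≡ 42.
  x = λ² - 33 - 33 = 1764 - 66 ≡ 51; y = λ·(33 - 51) - 54 ≡ 44. → (51, 44)
double: tangent at (51, 44): λ = (3·51² + 49)/(2·44) ≡ 44/27. 27⁻¹ ≡ 52 (mod 61), so λ ≡ 44·52 ≡ 31.
  x = λ² - 51 - 51 = 961 - 102 ≡ 5; y = λ·(51 - 5) - 44 ≡ 40. → (5, 40)
4A = (5, 40).
Next 3B:
Repeated addition: build up to 3B.
2B: tangent at (18, 21): λ = (3·18² + 49)/(2·21) ≡ 45/42. 42⁻¹ ≡ 16 (mod 61), so λ ≡ 45·16 ≡ 49.
  x = λ² - 18 - 18 = 2401 - 36 ≡ 47; y = λ·(18 - 47) - 21 ≡ 22. → (47, 22)
3B: (47, 22) + (18, 21). λ = (21 - 22)/(18 - 47) ≡ 60/32 mod 61. 32⁻¹ ≡ 21 (mod 61), so λ ≡ 40.
  x = λ² - 47 - 18 = 1600 - 65 ≡ 10; y = λ·(47 - 10) - 22 ≡ 55. → (10, 55)
3B = (10, 55).
Finally 4A + 3B:
(5, 40) + (10, 55). λ = (55 - 40)/(10 - 5) ≡ 15/5 mod 61. 5⁻¹ ≡ 49 (mod 61) since 5·49 = 245 ≡ 1, so λ ≡ 3.
  x = λ² - 5 - 10 = 9 - 15 ≡ 55; y = λ·(5 - 55) - 40 ≡ 54. → (55, 54)

(55, 54)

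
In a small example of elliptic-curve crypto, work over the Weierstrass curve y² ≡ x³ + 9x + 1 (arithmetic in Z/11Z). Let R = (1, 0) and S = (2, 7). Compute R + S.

(2, 4)

(1, 0) + (2, 7). λ = (7 - 0)/(2 - 1) ≡ 7/1 mod 11. 1⁻¹ ≡ 1 (mod 11), so λ ≡ 7.
  x = λ² - 1 - 2 = 49 - 3 ≡ 2; y = λ·(1 - 2) - 0 ≡ 4. → (2, 4)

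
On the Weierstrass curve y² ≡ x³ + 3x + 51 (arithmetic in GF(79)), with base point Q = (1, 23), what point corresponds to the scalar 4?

Double-and-add on 4 = (100)₂. Start with Q = (1, 23) for the leading 1-bit.
double: tangent at (1, 23): λ = (3·1² + 3)/(2·23) ≡ 6/46. 46⁻¹ ≡ 67 (mod 79), so λ ≡ 6·67 ≡ 7.
  x = λ² - 1 - 1 = 49 - 2 ≡ 47; y = λ·(1 - 47) - 23 ≡ 50. → (47, 50)
double: tangent at (47, 50): λ = (3·47² + 3)/(2·50) ≡ 73/21. 21⁻¹ ≡ 64 (mod 79), so λ ≡ 73·64 ≡ 11.
  x = λ² - 47 - 47 = 121 - 94 ≡ 27; y = λ·(47 - 27) - 50 ≡ 12. → (27, 12)

(27, 12)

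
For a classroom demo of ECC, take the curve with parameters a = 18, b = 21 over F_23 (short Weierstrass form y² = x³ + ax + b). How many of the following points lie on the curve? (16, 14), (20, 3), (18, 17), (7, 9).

(16, 14): 14² ≡ 12, rhs ≡ 12 → on.
(20, 3): 3² ≡ 9, rhs ≡ 9 → on.
(18, 17): 17² ≡ 13, rhs ≡ 13 → on.
(7, 9): 9² ≡ 12, rhs ≡ 7 → off.

3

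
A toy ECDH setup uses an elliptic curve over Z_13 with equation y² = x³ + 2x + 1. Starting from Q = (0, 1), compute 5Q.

(8, 3)

Repeated addition: build up to 5Q.
2Q: tangent at (0, 1): λ = (3·0² + 2)/(2·1) ≡ 2/2. 2⁻¹ ≡ 7 (mod 13), so λ ≡ 2·7 ≡ 1.
  x = λ² - 0 - 0 = 1 - 0 ≡ 1; y = λ·(0 - 1) - 1 ≡ 11. → (1, 11)
3Q: (1, 11) + (0, 1). λ = (1 - 11)/(0 - 1) ≡ 3/12 mod 13. 12⁻¹ ≡ 12 (mod 13) since 12·12 = 144 ≡ 1, so λ ≡ 10.
  x = λ² - 1 - 0 = 100 - 1 ≡ 8; y = λ·(1 - 8) - 11 ≡ 10. → (8, 10)
4Q: (8, 10) + (0, 1). λ = (1 - 10)/(0 - 8) ≡ 4/5 mod 13. 5⁻¹ ≡ 8 (mod 13), so λ ≡ 6.
  x = λ² - 8 - 0 = 36 - 8 ≡ 2; y = λ·(8 - 2) - 10 ≡ 0. → (2, 0)
5Q: (2, 0) + (0, 1). λ = (1 - 0)/(0 - 2) ≡ 1/11 mod 13. 11⁻¹ ≡ 6 (mod 13) since 11·6 = 66 ≡ 1, so λ ≡ 6.
  x = λ² - 2 - 0 = 36 - 2 ≡ 8; y = λ·(2 - 8) - 0 ≡ 3. → (8, 3)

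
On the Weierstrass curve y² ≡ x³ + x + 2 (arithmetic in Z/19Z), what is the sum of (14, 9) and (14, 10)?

O

The two points share x = 14 and their y-coordinates satisfy 9 + 10 ≡ 0 (mod 19), so they are inverses. Their sum is O.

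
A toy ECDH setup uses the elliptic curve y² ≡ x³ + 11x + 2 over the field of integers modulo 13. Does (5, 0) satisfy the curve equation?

y² = 0² ≡ 0; x³ + 11x + 2 = 182 ≡ 0 (mod 13). 0 = 0.

yes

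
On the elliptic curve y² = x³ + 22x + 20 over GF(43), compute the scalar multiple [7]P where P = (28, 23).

Double-and-add on 7 = (111)₂. Start with P = (28, 23) for the leading 1-bit.
double: tangent at (28, 23): λ = (3·28² + 22)/(2·23) ≡ 9/3. 3⁻¹ ≡ 29 (mod 43) since 3·29 = 87 ≡ 1, so λ ≡ 9·29 ≡ 3.
  x = λ² - 28 - 28 = 9 - 56 ≡ 39; y = λ·(28 - 39) - 23 ≡ 30. → (39, 30)
add P: (39, 30) + (28, 23). λ = (23 - 30)/(28 - 39) ≡ 36/32 mod 43. 32⁻¹ ≡ 39 (mod 43), so λ ≡ 28.
  x = λ² - 39 - 28 = 784 - 67 ≡ 29; y = λ·(39 - 29) - 30 ≡ 35. → (29, 35)
double: tangent at (29, 35): λ = (3·29² + 22)/(2·35) ≡ 8/27. 27⁻¹ ≡ 8 (mod 43), so λ ≡ 8·8 ≡ 21.
  x = λ² - 29 - 29 = 441 - 58 ≡ 39; y = λ·(29 - 39) - 35 ≡ 13. → (39, 13)
add P: (39, 13) + (28, 23). λ = (23 - 13)/(28 - 39) ≡ 10/32 mod 43. 32⁻¹ ≡ 39 (mod 43), so λ ≡ 3.
  x = λ² - 39 - 28 = 9 - 67 ≡ 28; y = λ·(39 - 28) - 13 ≡ 20. → (28, 20)

(28, 20)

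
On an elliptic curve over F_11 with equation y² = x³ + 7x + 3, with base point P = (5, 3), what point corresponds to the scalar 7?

Repeated addition: build up to 7P.
2P: tangent at (5, 3): λ = (3·5² + 7)/(2·3) ≡ 5/6. 6⁻¹ ≡ 2 (mod 11) since 6·2 = 12 ≡ 1, so λ ≡ 5·2 ≡ 10.
  x = λ² - 5 - 5 = 100 - 10 ≡ 2; y = λ·(5 - 2) - 3 ≡ 5. → (2, 5)
3P: (2, 5) + (5, 3). λ = (3 - 5)/(5 - 2) ≡ 9/3 mod 11. 3⁻¹ ≡ 4 (mod 11) since 3·4 = 12 ≡ 1, so λ ≡ 3.
  x = λ² - 2 - 5 = 9 - 7 ≡ 2; y = λ·(2 - 2) - 5 ≡ 6. → (2, 6)
4P: (2, 6) + (5, 3). λ = (3 - 6)/(5 - 2) ≡ 8/3 mod 11. 3⁻¹ ≡ 4 (mod 11), so λ ≡ 10.
  x = λ² - 2 - 5 = 100 - 7 ≡ 5; y = λ·(2 - 5) - 6 ≡ 8. → (5, 8)
5P: (5, 8) + (5, 3): same x and y₁ ≡ -y₂, so the sum is O.
6P: O + (5, 3) = (5, 3) (identity).
7P: tangent at (5, 3): λ = (3·5² + 7)/(2·3) ≡ 5/6. 6⁻¹ ≡ 2 (mod 11), so λ ≡ 5·2 ≡ 10.
  x = λ² - 5 - 5 = 100 - 10 ≡ 2; y = λ·(5 - 2) - 3 ≡ 5. → (2, 5)

(2, 5)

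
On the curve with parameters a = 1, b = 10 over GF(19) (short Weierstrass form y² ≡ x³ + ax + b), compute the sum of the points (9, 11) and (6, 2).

(13, 15)

(9, 11) + (6, 2). λ = (2 - 11)/(6 - 9) ≡ 10/16 mod 19. 16⁻¹ ≡ 6 (mod 19), so λ ≡ 3.
  x = λ² - 9 - 6 = 9 - 15 ≡ 13; y = λ·(9 - 13) - 11 ≡ 15. → (13, 15)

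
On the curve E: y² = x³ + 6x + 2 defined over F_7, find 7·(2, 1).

(0, 4)

Write Q = (2, 1).
Double-and-add on 7 = (111)₂. Start with Q = (2, 1) for the leading 1-bit.
double: tangent at (2, 1): λ = (3·2² + 6)/(2·1) ≡ 4/2. 2⁻¹ ≡ 4 (mod 7), so λ ≡ 4·4 ≡ 2.
  x = λ² - 2 - 2 = 4 - 4 ≡ 0; y = λ·(2 - 0) - 1 ≡ 3. → (0, 3)
add Q: (0, 3) + (2, 1). λ = (1 - 3)/(2 - 0) ≡ 5/2 mod 7. 2⁻¹ ≡ 4 (mod 7) since 2·4 = 8 ≡ 1, so λ ≡ 6.
  x = λ² - 0 - 2 = 36 - 2 ≡ 6; y = λ·(0 - 6) - 3 ≡ 3. → (6, 3)
double: tangent at (6, 3): λ = (3·6² + 6)/(2·3) ≡ 2/6. 6⁻¹ ≡ 6 (mod 7) since 6·6 = 36 ≡ 1, so λ ≡ 2·6 ≡ 5.
  x = λ² - 6 - 6 = 25 - 12 ≡ 6; y = λ·(6 - 6) - 3 ≡ 4. → (6, 4)
add Q: (6, 4) + (2, 1). λ = (1 - 4)/(2 - 6) ≡ 4/3 mod 7. 3⁻¹ ≡ 5 (mod 7) since 3·5 = 15 ≡ 1, so λ ≡ 6.
  x = λ² - 6 - 2 = 36 - 8 ≡ 0; y = λ·(6 - 0) - 4 ≡ 4. → (0, 4)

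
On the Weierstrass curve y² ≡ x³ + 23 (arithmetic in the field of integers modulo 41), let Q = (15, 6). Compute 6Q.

Repeated addition: build up to 6Q.
2Q: tangent at (15, 6): λ = (3·15² + 0)/(2·6) ≡ 19/12. 12⁻¹ ≡ 24 (mod 41), so λ ≡ 19·24 ≡ 5.
  x = λ² - 15 - 15 = 25 - 30 ≡ 36; y = λ·(15 - 36) - 6 ≡ 12. → (36, 12)
3Q: (36, 12) + (15, 6). λ = (6 - 12)/(15 - 36) ≡ 35/20 mod 41. 20⁻¹ ≡ 39 (mod 41), so λ ≡ 12.
  x = λ² - 36 - 15 = 144 - 51 ≡ 11; y = λ·(36 - 11) - 12 ≡ 1. → (11, 1)
4Q: (11, 1) + (15, 6). λ = (6 - 1)/(15 - 11) ≡ 5/4 mod 41. 4⁻¹ ≡ 31 (mod 41), so λ ≡ 32.
  x = λ² - 11 - 15 = 1024 - 26 ≡ 14; y = λ·(11 - 14) - 1 ≡ 26. → (14, 26)
5Q: (14, 26) + (15, 6). λ = (6 - 26)/(15 - 14) ≡ 21/1 mod 41. 1⁻¹ ≡ 1 (mod 41), so λ ≡ 21.
  x = λ² - 14 - 15 = 441 - 29 ≡ 2; y = λ·(14 - 2) - 26 ≡ 21. → (2, 21)
6Q: (2, 21) + (15, 6). λ = (6 - 21)/(15 - 2) ≡ 26/13 mod 41. 13⁻¹ ≡ 19 (mod 41) since 13·19 = 247 ≡ 1, so λ ≡ 2.
  x = λ² - 2 - 15 = 4 - 17 ≡ 28; y = λ·(2 - 28) - 21 ≡ 9. → (28, 9)

(28, 9)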